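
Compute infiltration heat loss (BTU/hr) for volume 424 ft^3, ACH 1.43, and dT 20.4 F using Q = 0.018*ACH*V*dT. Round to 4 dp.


Q = 0.018 * 1.43 * 424 * 20.4 = 222.6407 BTU/hr

222.6407 BTU/hr


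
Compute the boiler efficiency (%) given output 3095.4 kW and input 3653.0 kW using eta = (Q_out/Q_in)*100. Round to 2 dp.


eta = (3095.4/3653.0)*100 = 84.74 %

84.74 %


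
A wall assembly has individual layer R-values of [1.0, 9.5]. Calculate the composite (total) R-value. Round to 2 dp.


R_total = 1.0 + 9.5 = 10.50

10.50


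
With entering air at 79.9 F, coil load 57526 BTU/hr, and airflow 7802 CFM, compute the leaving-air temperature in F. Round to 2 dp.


dT = 57526/(1.08*7802) = 6.8271
T_leave = 79.9 - 6.8271 = 73.07 F

73.07 F


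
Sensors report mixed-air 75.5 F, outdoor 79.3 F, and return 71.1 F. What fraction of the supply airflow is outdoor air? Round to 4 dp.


frac = (75.5 - 71.1) / (79.3 - 71.1) = 0.5366

0.5366


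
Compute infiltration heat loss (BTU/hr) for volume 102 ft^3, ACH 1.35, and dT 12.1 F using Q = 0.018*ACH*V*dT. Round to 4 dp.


Q = 0.018 * 1.35 * 102 * 12.1 = 29.9911 BTU/hr

29.9911 BTU/hr


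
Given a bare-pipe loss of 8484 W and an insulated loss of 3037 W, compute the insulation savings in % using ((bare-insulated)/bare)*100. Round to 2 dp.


Savings = ((8484-3037)/8484)*100 = 64.20 %

64.20 %


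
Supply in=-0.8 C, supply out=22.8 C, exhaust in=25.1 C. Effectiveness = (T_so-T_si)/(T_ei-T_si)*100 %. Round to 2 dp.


eff = (22.8-(-0.8))/(25.1-(-0.8))*100 = 91.12 %

91.12 %


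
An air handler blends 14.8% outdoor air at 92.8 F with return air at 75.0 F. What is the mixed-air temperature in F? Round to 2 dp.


T_mix = 75.0 + (14.8/100)*(92.8-75.0) = 77.63 F

77.63 F


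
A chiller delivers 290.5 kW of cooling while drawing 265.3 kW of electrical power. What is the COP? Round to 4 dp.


COP = 290.5 / 265.3 = 1.0950

1.0950


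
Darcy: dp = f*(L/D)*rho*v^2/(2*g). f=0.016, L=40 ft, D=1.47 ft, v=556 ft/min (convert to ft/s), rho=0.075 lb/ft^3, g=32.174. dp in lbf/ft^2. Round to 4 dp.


v_fps = 556/60 = 9.2667 ft/s
dp = 0.016*(40/1.47)*0.075*9.2667^2/(2*32.174) = 0.0436 lbf/ft^2

0.0436 lbf/ft^2


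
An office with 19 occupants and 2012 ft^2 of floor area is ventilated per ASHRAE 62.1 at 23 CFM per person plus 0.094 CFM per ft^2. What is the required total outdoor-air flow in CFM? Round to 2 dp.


Total = 19*23 + 2012*0.094 = 626.13 CFM

626.13 CFM


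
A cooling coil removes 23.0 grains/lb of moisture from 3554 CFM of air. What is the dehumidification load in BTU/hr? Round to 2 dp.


Q = 0.68 * 3554 * 23.0 = 55584.56 BTU/hr

55584.56 BTU/hr


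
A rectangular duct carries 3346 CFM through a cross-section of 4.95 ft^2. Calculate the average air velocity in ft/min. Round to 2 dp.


V = 3346 / 4.95 = 675.96 ft/min

675.96 ft/min


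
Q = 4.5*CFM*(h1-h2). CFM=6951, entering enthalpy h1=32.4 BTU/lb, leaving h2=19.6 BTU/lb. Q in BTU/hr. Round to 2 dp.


Q = 4.5 * 6951 * (32.4 - 19.6) = 400377.60 BTU/hr

400377.60 BTU/hr


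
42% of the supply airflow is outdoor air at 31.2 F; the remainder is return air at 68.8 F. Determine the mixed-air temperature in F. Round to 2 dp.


T_mix = 0.42*31.2 + 0.58*68.8 = 53.01 F

53.01 F


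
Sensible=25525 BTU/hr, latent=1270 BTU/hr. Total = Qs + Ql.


Qt = 25525 + 1270 = 26795 BTU/hr

26795 BTU/hr


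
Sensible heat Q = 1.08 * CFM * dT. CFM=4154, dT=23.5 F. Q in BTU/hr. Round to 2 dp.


Q = 1.08 * 4154 * 23.5 = 105428.52 BTU/hr

105428.52 BTU/hr


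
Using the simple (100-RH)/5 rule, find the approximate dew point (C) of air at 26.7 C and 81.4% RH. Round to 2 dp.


Td = 26.7 - (100-81.4)/5 = 22.98 C

22.98 C


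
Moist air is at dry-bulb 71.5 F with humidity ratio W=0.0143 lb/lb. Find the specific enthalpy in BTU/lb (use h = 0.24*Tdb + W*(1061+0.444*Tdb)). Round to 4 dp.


h = 0.24*71.5 + 0.0143*(1061+0.444*71.5) = 32.7863 BTU/lb

32.7863 BTU/lb


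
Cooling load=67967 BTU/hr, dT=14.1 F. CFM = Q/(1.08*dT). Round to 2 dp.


CFM = 67967 / (1.08 * 14.1) = 4463.29

4463.29 CFM


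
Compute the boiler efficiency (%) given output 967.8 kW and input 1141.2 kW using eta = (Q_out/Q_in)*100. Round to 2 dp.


eta = (967.8/1141.2)*100 = 84.81 %

84.81 %


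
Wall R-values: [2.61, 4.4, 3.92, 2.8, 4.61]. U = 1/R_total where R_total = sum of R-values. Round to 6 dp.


R_total = 2.61 + 4.4 + 3.92 + 2.8 + 4.61 = 18.34
U = 1/18.34 = 0.054526

0.054526


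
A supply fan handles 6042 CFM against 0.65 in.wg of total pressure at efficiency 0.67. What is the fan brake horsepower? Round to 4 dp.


BHP = 6042 * 0.65 / (6356 * 0.67) = 0.9222 hp

0.9222 hp


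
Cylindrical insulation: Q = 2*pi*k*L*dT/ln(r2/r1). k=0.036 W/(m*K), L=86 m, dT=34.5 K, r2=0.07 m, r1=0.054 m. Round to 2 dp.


Q = 2*pi*0.036*86*34.5/ln(0.07/0.054) = 2586.09 W

2586.09 W


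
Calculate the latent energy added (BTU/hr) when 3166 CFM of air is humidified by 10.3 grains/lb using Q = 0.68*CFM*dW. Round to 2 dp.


Q = 0.68 * 3166 * 10.3 = 22174.66 BTU/hr

22174.66 BTU/hr


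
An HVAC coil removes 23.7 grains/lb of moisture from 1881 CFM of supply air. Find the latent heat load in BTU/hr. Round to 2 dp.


Q = 0.68 * 1881 * 23.7 = 30314.20 BTU/hr

30314.20 BTU/hr


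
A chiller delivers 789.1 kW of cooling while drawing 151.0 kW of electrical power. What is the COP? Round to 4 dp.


COP = 789.1 / 151.0 = 5.2258

5.2258


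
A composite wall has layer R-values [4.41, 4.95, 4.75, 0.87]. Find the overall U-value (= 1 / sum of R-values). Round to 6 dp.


R_total = 4.41 + 4.95 + 4.75 + 0.87 = 14.98
U = 1/14.98 = 0.066756

0.066756


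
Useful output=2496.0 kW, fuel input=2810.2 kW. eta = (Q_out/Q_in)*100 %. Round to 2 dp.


eta = (2496.0/2810.2)*100 = 88.82 %

88.82 %


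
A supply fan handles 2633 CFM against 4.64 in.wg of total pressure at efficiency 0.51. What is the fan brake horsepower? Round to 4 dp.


BHP = 2633 * 4.64 / (6356 * 0.51) = 3.7689 hp

3.7689 hp


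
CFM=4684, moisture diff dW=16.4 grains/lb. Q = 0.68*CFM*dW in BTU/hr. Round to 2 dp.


Q = 0.68 * 4684 * 16.4 = 52235.97 BTU/hr

52235.97 BTU/hr


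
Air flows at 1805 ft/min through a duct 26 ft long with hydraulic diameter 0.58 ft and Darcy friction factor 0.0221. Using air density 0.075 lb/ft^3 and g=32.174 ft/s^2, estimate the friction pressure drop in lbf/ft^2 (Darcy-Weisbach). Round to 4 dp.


v_fps = 1805/60 = 30.0833 ft/s
dp = 0.0221*(26/0.58)*0.075*30.0833^2/(2*32.174) = 1.0450 lbf/ft^2

1.0450 lbf/ft^2


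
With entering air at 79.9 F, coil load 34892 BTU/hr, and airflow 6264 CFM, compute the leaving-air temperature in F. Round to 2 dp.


dT = 34892/(1.08*6264) = 5.1576
T_leave = 79.9 - 5.1576 = 74.74 F

74.74 F


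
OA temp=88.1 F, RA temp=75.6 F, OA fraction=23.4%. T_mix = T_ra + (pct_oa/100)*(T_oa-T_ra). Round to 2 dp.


T_mix = 75.6 + (23.4/100)*(88.1-75.6) = 78.53 F

78.53 F


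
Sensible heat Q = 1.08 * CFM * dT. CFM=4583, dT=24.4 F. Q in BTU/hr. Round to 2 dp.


Q = 1.08 * 4583 * 24.4 = 120771.22 BTU/hr

120771.22 BTU/hr


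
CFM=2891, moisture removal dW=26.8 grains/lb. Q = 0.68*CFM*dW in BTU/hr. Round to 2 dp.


Q = 0.68 * 2891 * 26.8 = 52685.58 BTU/hr

52685.58 BTU/hr


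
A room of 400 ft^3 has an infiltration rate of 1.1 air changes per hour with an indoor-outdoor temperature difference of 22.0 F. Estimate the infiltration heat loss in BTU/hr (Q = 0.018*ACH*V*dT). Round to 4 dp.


Q = 0.018 * 1.1 * 400 * 22.0 = 174.2400 BTU/hr

174.2400 BTU/hr


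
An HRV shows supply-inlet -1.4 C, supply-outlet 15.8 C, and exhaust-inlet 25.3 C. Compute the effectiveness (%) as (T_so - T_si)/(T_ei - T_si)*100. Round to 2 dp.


eff = (15.8-(-1.4))/(25.3-(-1.4))*100 = 64.42 %

64.42 %


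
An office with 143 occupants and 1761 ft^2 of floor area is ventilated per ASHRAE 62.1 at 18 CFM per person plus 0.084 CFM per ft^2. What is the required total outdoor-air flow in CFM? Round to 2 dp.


Total = 143*18 + 1761*0.084 = 2721.92 CFM

2721.92 CFM


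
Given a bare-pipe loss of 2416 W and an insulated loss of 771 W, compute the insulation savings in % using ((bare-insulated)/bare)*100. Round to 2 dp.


Savings = ((2416-771)/2416)*100 = 68.09 %

68.09 %


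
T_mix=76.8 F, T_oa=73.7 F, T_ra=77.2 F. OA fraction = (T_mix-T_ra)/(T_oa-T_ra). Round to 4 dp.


frac = (76.8 - 77.2) / (73.7 - 77.2) = 0.1143

0.1143


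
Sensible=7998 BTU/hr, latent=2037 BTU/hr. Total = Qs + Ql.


Qt = 7998 + 2037 = 10035 BTU/hr

10035 BTU/hr


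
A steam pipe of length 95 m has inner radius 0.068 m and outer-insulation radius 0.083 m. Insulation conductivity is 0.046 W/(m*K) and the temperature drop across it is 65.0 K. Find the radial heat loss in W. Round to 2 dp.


Q = 2*pi*0.046*95*65.0/ln(0.083/0.068) = 8953.56 W

8953.56 W


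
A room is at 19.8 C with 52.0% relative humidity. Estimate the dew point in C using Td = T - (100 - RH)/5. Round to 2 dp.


Td = 19.8 - (100-52.0)/5 = 10.20 C

10.20 C


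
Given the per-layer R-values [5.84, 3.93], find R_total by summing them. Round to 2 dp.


R_total = 5.84 + 3.93 = 9.77

9.77


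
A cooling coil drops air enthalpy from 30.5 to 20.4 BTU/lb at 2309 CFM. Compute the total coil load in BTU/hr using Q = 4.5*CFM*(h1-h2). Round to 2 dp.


Q = 4.5 * 2309 * (30.5 - 20.4) = 104944.05 BTU/hr

104944.05 BTU/hr


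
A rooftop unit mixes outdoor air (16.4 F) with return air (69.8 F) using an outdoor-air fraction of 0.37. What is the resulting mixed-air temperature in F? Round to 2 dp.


T_mix = 0.37*16.4 + 0.63*69.8 = 50.04 F

50.04 F


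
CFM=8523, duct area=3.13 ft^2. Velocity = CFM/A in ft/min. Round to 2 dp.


V = 8523 / 3.13 = 2723.00 ft/min

2723.00 ft/min


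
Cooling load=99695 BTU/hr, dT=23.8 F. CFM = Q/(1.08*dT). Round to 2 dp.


CFM = 99695 / (1.08 * 23.8) = 3878.58

3878.58 CFM


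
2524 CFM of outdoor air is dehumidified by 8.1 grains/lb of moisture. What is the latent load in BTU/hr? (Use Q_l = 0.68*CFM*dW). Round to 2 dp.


Q = 0.68 * 2524 * 8.1 = 13902.19 BTU/hr

13902.19 BTU/hr


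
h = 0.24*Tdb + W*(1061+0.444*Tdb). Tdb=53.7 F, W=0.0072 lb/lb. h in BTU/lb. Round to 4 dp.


h = 0.24*53.7 + 0.0072*(1061+0.444*53.7) = 20.6989 BTU/lb

20.6989 BTU/lb


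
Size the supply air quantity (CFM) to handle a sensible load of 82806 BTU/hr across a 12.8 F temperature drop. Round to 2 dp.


CFM = 82806 / (1.08 * 12.8) = 5990.02

5990.02 CFM


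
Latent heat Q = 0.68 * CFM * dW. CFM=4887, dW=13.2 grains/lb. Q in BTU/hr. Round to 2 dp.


Q = 0.68 * 4887 * 13.2 = 43865.71 BTU/hr

43865.71 BTU/hr


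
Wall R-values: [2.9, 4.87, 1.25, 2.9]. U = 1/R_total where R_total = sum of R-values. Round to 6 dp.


R_total = 2.9 + 4.87 + 1.25 + 2.9 = 11.92
U = 1/11.92 = 0.083893

0.083893


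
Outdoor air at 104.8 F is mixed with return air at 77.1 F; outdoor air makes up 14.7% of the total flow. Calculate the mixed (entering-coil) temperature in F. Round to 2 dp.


T_mix = 77.1 + (14.7/100)*(104.8-77.1) = 81.17 F

81.17 F


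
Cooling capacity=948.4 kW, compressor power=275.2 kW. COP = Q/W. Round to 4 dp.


COP = 948.4 / 275.2 = 3.4462

3.4462


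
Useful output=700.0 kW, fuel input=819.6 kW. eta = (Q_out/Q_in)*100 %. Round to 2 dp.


eta = (700.0/819.6)*100 = 85.41 %

85.41 %


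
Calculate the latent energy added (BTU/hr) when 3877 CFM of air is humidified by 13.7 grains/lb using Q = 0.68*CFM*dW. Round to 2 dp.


Q = 0.68 * 3877 * 13.7 = 36118.13 BTU/hr

36118.13 BTU/hr


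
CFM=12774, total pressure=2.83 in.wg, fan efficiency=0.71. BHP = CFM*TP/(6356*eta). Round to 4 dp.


BHP = 12774 * 2.83 / (6356 * 0.71) = 8.0107 hp

8.0107 hp


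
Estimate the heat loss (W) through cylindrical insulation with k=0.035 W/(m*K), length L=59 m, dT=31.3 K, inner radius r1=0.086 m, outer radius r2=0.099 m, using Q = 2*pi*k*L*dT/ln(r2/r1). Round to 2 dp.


Q = 2*pi*0.035*59*31.3/ln(0.099/0.086) = 2884.87 W

2884.87 W


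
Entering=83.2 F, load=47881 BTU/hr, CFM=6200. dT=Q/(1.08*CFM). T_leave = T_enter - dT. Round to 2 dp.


dT = 47881/(1.08*6200) = 7.1507
T_leave = 83.2 - 7.1507 = 76.05 F

76.05 F


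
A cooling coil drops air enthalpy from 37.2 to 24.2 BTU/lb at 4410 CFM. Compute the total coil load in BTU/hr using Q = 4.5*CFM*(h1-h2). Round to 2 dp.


Q = 4.5 * 4410 * (37.2 - 24.2) = 257985.00 BTU/hr

257985.00 BTU/hr


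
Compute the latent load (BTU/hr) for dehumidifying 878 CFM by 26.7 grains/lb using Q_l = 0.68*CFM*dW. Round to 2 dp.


Q = 0.68 * 878 * 26.7 = 15940.97 BTU/hr

15940.97 BTU/hr


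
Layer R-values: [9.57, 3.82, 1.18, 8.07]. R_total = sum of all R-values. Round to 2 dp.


R_total = 9.57 + 3.82 + 1.18 + 8.07 = 22.64

22.64


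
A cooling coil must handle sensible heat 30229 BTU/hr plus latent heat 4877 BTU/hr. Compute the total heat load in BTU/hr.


Qt = 30229 + 4877 = 35106 BTU/hr

35106 BTU/hr


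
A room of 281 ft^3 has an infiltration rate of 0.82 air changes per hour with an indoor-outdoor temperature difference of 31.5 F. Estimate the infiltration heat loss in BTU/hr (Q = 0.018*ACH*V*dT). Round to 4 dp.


Q = 0.018 * 0.82 * 281 * 31.5 = 130.6481 BTU/hr

130.6481 BTU/hr


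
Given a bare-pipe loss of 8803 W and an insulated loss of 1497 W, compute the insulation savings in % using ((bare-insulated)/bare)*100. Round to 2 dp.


Savings = ((8803-1497)/8803)*100 = 82.99 %

82.99 %


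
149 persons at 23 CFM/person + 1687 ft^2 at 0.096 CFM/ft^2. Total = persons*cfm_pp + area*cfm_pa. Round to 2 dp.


Total = 149*23 + 1687*0.096 = 3588.95 CFM

3588.95 CFM


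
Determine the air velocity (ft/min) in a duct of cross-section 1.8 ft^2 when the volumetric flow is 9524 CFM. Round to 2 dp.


V = 9524 / 1.8 = 5291.11 ft/min

5291.11 ft/min


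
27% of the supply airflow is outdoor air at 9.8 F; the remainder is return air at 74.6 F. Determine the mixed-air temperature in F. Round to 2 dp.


T_mix = 0.27*9.8 + 0.73*74.6 = 57.10 F

57.10 F


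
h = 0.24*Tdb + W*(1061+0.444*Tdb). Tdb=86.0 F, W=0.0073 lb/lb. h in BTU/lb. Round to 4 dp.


h = 0.24*86.0 + 0.0073*(1061+0.444*86.0) = 28.6640 BTU/lb

28.6640 BTU/lb


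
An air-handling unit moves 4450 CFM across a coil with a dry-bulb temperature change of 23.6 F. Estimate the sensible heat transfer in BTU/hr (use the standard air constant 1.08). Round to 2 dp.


Q = 1.08 * 4450 * 23.6 = 113421.60 BTU/hr

113421.60 BTU/hr


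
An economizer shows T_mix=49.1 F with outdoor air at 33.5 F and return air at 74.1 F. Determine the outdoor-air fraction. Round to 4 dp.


frac = (49.1 - 74.1) / (33.5 - 74.1) = 0.6158

0.6158


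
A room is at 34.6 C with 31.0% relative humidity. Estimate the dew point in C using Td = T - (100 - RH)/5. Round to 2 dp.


Td = 34.6 - (100-31.0)/5 = 20.80 C

20.80 C


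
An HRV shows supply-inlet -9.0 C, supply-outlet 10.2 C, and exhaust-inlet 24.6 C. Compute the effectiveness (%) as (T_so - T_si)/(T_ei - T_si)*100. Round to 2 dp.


eff = (10.2-(-9.0))/(24.6-(-9.0))*100 = 57.14 %

57.14 %


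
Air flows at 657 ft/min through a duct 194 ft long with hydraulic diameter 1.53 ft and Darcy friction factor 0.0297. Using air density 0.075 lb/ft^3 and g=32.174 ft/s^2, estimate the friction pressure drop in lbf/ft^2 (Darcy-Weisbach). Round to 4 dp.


v_fps = 657/60 = 10.95 ft/s
dp = 0.0297*(194/1.53)*0.075*10.95^2/(2*32.174) = 0.5263 lbf/ft^2

0.5263 lbf/ft^2


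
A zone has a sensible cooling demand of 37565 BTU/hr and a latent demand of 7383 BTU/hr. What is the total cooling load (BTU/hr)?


Qt = 37565 + 7383 = 44948 BTU/hr

44948 BTU/hr


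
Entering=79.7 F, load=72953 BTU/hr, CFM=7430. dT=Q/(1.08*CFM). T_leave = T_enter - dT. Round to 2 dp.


dT = 72953/(1.08*7430) = 9.0914
T_leave = 79.7 - 9.0914 = 70.61 F

70.61 F


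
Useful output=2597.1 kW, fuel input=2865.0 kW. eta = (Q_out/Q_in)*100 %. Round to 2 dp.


eta = (2597.1/2865.0)*100 = 90.65 %

90.65 %


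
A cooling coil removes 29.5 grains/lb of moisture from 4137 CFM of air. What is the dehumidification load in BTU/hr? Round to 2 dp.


Q = 0.68 * 4137 * 29.5 = 82988.22 BTU/hr

82988.22 BTU/hr


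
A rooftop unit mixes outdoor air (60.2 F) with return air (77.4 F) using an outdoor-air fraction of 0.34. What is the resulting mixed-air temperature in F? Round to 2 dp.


T_mix = 0.34*60.2 + 0.66*77.4 = 71.55 F

71.55 F


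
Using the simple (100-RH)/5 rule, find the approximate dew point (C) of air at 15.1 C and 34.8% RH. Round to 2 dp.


Td = 15.1 - (100-34.8)/5 = 2.06 C

2.06 C


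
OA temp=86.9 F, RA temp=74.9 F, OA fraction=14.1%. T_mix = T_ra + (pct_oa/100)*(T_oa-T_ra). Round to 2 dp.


T_mix = 74.9 + (14.1/100)*(86.9-74.9) = 76.59 F

76.59 F


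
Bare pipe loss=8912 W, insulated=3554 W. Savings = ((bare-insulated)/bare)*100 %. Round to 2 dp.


Savings = ((8912-3554)/8912)*100 = 60.12 %

60.12 %


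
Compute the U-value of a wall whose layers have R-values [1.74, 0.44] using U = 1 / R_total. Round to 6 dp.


R_total = 1.74 + 0.44 = 2.18
U = 1/2.18 = 0.458716

0.458716


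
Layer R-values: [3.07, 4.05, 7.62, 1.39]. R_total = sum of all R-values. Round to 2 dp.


R_total = 3.07 + 4.05 + 7.62 + 1.39 = 16.13

16.13


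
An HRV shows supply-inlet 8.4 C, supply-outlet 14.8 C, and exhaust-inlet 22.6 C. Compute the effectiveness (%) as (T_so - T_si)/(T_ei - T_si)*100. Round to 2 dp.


eff = (14.8-8.4)/(22.6-8.4)*100 = 45.07 %

45.07 %


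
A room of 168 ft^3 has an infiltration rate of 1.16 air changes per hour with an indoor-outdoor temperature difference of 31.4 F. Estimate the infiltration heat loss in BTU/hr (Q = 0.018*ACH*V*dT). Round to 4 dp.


Q = 0.018 * 1.16 * 168 * 31.4 = 110.1462 BTU/hr

110.1462 BTU/hr


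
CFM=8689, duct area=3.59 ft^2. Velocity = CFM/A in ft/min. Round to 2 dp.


V = 8689 / 3.59 = 2420.33 ft/min

2420.33 ft/min


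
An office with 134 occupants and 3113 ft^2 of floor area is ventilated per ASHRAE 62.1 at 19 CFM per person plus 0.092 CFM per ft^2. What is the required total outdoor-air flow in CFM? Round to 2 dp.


Total = 134*19 + 3113*0.092 = 2832.40 CFM

2832.40 CFM


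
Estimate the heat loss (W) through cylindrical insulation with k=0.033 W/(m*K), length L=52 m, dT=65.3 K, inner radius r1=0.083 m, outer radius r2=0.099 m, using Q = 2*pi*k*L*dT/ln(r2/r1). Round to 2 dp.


Q = 2*pi*0.033*52*65.3/ln(0.099/0.083) = 3994.01 W

3994.01 W


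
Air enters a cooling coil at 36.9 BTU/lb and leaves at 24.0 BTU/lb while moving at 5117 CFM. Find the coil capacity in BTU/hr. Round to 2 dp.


Q = 4.5 * 5117 * (36.9 - 24.0) = 297041.85 BTU/hr

297041.85 BTU/hr


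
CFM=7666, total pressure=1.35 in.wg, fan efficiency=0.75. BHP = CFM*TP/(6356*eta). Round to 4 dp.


BHP = 7666 * 1.35 / (6356 * 0.75) = 2.1710 hp

2.1710 hp


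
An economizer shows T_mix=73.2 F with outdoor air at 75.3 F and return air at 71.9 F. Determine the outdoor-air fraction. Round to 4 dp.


frac = (73.2 - 71.9) / (75.3 - 71.9) = 0.3824

0.3824


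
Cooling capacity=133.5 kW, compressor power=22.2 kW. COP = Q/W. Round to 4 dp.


COP = 133.5 / 22.2 = 6.0135

6.0135


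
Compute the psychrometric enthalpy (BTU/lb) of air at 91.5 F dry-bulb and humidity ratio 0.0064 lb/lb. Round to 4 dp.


h = 0.24*91.5 + 0.0064*(1061+0.444*91.5) = 29.0104 BTU/lb

29.0104 BTU/lb


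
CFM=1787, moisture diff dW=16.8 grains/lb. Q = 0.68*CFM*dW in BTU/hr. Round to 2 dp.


Q = 0.68 * 1787 * 16.8 = 20414.69 BTU/hr

20414.69 BTU/hr


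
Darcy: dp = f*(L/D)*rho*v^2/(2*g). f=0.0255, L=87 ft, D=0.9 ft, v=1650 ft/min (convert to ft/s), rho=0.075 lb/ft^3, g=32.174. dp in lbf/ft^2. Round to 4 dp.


v_fps = 1650/60 = 27.5 ft/s
dp = 0.0255*(87/0.9)*0.075*27.5^2/(2*32.174) = 2.1727 lbf/ft^2

2.1727 lbf/ft^2


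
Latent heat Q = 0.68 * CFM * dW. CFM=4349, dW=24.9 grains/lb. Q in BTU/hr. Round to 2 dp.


Q = 0.68 * 4349 * 24.9 = 73637.27 BTU/hr

73637.27 BTU/hr


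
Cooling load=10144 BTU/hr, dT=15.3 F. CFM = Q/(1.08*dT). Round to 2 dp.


CFM = 10144 / (1.08 * 15.3) = 613.89

613.89 CFM


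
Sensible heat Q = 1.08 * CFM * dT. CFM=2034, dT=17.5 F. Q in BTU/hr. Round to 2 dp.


Q = 1.08 * 2034 * 17.5 = 38442.60 BTU/hr

38442.60 BTU/hr


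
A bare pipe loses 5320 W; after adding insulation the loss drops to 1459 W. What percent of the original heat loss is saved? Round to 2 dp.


Savings = ((5320-1459)/5320)*100 = 72.58 %

72.58 %


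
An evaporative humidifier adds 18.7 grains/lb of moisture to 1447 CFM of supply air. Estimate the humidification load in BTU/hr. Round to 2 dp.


Q = 0.68 * 1447 * 18.7 = 18400.05 BTU/hr

18400.05 BTU/hr


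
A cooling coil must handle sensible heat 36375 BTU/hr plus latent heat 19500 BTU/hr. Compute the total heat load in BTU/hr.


Qt = 36375 + 19500 = 55875 BTU/hr

55875 BTU/hr


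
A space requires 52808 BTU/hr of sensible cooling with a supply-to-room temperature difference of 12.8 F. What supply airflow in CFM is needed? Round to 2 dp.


CFM = 52808 / (1.08 * 12.8) = 3820.02

3820.02 CFM


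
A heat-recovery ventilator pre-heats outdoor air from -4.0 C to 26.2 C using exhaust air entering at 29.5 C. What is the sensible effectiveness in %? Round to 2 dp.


eff = (26.2-(-4.0))/(29.5-(-4.0))*100 = 90.15 %

90.15 %


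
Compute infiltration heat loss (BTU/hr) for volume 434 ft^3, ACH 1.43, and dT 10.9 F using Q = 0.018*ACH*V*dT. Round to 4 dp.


Q = 0.018 * 1.43 * 434 * 10.9 = 121.7656 BTU/hr

121.7656 BTU/hr


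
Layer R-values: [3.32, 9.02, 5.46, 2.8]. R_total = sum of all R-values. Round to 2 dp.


R_total = 3.32 + 9.02 + 5.46 + 2.8 = 20.60

20.60


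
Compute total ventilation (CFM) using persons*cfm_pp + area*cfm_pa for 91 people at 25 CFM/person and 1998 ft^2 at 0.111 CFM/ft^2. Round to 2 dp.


Total = 91*25 + 1998*0.111 = 2496.78 CFM

2496.78 CFM


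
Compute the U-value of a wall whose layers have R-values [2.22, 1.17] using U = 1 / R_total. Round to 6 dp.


R_total = 2.22 + 1.17 = 3.39
U = 1/3.39 = 0.294985

0.294985


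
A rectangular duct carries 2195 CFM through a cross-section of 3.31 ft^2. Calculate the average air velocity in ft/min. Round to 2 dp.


V = 2195 / 3.31 = 663.14 ft/min

663.14 ft/min


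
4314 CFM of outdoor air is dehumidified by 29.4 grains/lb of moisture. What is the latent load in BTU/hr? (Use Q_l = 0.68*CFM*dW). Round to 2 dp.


Q = 0.68 * 4314 * 29.4 = 86245.49 BTU/hr

86245.49 BTU/hr


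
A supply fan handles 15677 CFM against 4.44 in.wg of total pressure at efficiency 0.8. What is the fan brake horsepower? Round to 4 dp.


BHP = 15677 * 4.44 / (6356 * 0.8) = 13.6890 hp

13.6890 hp


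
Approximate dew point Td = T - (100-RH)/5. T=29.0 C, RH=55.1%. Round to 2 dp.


Td = 29.0 - (100-55.1)/5 = 20.02 C

20.02 C


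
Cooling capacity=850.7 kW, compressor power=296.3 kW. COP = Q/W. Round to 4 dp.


COP = 850.7 / 296.3 = 2.8711

2.8711


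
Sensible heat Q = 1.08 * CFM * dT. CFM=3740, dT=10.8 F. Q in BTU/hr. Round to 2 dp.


Q = 1.08 * 3740 * 10.8 = 43623.36 BTU/hr

43623.36 BTU/hr


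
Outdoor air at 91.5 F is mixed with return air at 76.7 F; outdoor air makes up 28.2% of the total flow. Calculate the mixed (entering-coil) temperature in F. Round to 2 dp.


T_mix = 76.7 + (28.2/100)*(91.5-76.7) = 80.87 F

80.87 F


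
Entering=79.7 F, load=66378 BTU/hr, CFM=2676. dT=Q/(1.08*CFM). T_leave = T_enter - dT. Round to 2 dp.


dT = 66378/(1.08*2676) = 22.9675
T_leave = 79.7 - 22.9675 = 56.73 F

56.73 F


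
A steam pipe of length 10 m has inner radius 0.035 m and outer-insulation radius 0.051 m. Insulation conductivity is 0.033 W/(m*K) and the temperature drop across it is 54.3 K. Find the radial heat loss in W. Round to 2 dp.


Q = 2*pi*0.033*10*54.3/ln(0.051/0.035) = 299.06 W

299.06 W


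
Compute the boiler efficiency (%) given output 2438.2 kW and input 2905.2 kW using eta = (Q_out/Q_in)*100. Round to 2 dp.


eta = (2438.2/2905.2)*100 = 83.93 %

83.93 %


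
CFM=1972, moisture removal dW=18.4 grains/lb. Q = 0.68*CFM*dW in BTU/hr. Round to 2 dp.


Q = 0.68 * 1972 * 18.4 = 24673.66 BTU/hr

24673.66 BTU/hr


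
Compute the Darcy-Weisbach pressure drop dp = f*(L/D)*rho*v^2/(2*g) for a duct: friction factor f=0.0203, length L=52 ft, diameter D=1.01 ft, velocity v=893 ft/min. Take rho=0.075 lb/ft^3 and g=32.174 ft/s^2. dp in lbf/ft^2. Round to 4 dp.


v_fps = 893/60 = 14.8833 ft/s
dp = 0.0203*(52/1.01)*0.075*14.8833^2/(2*32.174) = 0.2698 lbf/ft^2

0.2698 lbf/ft^2


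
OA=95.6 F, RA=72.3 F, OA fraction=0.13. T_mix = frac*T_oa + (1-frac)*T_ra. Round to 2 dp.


T_mix = 0.13*95.6 + 0.87*72.3 = 75.33 F

75.33 F


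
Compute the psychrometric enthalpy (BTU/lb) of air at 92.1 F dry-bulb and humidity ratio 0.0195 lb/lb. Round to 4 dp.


h = 0.24*92.1 + 0.0195*(1061+0.444*92.1) = 43.5909 BTU/lb

43.5909 BTU/lb


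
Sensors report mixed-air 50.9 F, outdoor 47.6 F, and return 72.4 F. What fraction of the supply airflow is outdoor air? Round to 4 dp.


frac = (50.9 - 72.4) / (47.6 - 72.4) = 0.8669

0.8669


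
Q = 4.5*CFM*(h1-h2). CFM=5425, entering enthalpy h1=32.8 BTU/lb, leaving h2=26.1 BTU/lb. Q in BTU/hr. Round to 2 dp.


Q = 4.5 * 5425 * (32.8 - 26.1) = 163563.75 BTU/hr

163563.75 BTU/hr


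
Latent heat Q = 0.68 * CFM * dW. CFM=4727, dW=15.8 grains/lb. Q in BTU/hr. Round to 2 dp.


Q = 0.68 * 4727 * 15.8 = 50786.89 BTU/hr

50786.89 BTU/hr


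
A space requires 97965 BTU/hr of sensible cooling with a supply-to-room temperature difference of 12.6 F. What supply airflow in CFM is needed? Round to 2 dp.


CFM = 97965 / (1.08 * 12.6) = 7199.07

7199.07 CFM


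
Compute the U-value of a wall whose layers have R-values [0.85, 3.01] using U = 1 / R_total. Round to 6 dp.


R_total = 0.85 + 3.01 = 3.86
U = 1/3.86 = 0.259067

0.259067


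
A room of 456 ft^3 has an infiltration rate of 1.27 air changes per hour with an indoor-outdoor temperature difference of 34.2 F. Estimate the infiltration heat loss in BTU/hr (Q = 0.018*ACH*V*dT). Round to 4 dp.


Q = 0.018 * 1.27 * 456 * 34.2 = 356.5063 BTU/hr

356.5063 BTU/hr


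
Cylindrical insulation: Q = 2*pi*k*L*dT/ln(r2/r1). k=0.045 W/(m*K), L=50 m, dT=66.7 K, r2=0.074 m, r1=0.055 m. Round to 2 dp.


Q = 2*pi*0.045*50*66.7/ln(0.074/0.055) = 3177.78 W

3177.78 W


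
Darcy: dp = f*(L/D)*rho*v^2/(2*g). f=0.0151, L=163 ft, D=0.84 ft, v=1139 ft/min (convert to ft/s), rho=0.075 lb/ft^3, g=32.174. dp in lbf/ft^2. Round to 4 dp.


v_fps = 1139/60 = 18.9833 ft/s
dp = 0.0151*(163/0.84)*0.075*18.9833^2/(2*32.174) = 1.2307 lbf/ft^2

1.2307 lbf/ft^2


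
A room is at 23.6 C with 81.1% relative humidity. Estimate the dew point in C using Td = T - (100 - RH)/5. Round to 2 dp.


Td = 23.6 - (100-81.1)/5 = 19.82 C

19.82 C


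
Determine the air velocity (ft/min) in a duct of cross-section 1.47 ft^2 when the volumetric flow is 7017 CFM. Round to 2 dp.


V = 7017 / 1.47 = 4773.47 ft/min

4773.47 ft/min


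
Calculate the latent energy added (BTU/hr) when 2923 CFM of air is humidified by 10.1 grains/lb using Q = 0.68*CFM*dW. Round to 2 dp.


Q = 0.68 * 2923 * 10.1 = 20075.16 BTU/hr

20075.16 BTU/hr


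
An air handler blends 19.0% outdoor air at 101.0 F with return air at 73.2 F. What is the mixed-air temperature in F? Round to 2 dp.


T_mix = 73.2 + (19.0/100)*(101.0-73.2) = 78.48 F

78.48 F


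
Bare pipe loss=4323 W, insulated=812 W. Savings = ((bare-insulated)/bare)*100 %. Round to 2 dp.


Savings = ((4323-812)/4323)*100 = 81.22 %

81.22 %


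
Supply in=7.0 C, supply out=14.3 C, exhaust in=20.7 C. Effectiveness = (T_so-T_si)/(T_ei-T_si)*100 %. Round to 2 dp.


eff = (14.3-7.0)/(20.7-7.0)*100 = 53.28 %

53.28 %


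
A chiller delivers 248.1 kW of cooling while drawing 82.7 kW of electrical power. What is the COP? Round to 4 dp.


COP = 248.1 / 82.7 = 3.0000

3.0000


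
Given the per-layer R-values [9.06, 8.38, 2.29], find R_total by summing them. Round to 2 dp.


R_total = 9.06 + 8.38 + 2.29 = 19.73

19.73


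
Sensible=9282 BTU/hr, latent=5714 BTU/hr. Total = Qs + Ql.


Qt = 9282 + 5714 = 14996 BTU/hr

14996 BTU/hr


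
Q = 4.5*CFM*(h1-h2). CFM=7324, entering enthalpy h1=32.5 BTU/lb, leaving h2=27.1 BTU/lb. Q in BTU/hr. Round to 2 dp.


Q = 4.5 * 7324 * (32.5 - 27.1) = 177973.20 BTU/hr

177973.20 BTU/hr


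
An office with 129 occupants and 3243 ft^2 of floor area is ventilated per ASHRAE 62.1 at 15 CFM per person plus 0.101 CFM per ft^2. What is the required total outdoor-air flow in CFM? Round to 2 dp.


Total = 129*15 + 3243*0.101 = 2262.54 CFM

2262.54 CFM


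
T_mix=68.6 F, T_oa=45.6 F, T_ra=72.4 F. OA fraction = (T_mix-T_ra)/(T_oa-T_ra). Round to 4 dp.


frac = (68.6 - 72.4) / (45.6 - 72.4) = 0.1418

0.1418


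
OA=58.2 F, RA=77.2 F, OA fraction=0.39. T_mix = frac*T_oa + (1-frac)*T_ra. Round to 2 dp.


T_mix = 0.39*58.2 + 0.61*77.2 = 69.79 F

69.79 F


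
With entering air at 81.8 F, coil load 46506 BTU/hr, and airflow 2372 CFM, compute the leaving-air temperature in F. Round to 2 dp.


dT = 46506/(1.08*2372) = 18.1539
T_leave = 81.8 - 18.1539 = 63.65 F

63.65 F


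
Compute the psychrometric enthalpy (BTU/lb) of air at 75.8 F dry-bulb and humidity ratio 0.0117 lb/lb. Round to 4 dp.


h = 0.24*75.8 + 0.0117*(1061+0.444*75.8) = 30.9995 BTU/lb

30.9995 BTU/lb


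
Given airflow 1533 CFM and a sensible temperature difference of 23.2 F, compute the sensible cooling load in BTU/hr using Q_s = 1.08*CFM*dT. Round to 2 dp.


Q = 1.08 * 1533 * 23.2 = 38410.85 BTU/hr

38410.85 BTU/hr


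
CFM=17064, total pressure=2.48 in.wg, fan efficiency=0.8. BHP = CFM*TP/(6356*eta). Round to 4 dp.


BHP = 17064 * 2.48 / (6356 * 0.8) = 8.3226 hp

8.3226 hp


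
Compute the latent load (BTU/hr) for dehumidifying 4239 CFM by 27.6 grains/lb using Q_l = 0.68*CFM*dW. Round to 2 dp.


Q = 0.68 * 4239 * 27.6 = 79557.55 BTU/hr

79557.55 BTU/hr


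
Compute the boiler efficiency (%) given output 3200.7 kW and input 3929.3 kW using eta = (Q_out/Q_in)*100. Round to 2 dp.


eta = (3200.7/3929.3)*100 = 81.46 %

81.46 %


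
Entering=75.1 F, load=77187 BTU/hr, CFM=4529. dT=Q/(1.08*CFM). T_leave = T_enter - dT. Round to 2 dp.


dT = 77187/(1.08*4529) = 15.7804
T_leave = 75.1 - 15.7804 = 59.32 F

59.32 F


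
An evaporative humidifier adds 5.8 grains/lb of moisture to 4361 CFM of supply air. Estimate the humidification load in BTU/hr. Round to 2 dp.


Q = 0.68 * 4361 * 5.8 = 17199.78 BTU/hr

17199.78 BTU/hr


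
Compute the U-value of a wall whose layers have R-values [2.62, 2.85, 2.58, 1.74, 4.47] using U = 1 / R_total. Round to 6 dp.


R_total = 2.62 + 2.85 + 2.58 + 1.74 + 4.47 = 14.26
U = 1/14.26 = 0.070126

0.070126


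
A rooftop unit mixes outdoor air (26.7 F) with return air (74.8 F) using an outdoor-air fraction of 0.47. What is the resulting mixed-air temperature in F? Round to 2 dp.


T_mix = 0.47*26.7 + 0.53*74.8 = 52.19 F

52.19 F


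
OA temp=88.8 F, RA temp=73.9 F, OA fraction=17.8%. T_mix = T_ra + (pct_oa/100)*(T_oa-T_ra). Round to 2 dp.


T_mix = 73.9 + (17.8/100)*(88.8-73.9) = 76.55 F

76.55 F


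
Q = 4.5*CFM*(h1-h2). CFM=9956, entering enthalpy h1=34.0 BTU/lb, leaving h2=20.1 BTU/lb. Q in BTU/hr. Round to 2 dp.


Q = 4.5 * 9956 * (34.0 - 20.1) = 622747.80 BTU/hr

622747.80 BTU/hr


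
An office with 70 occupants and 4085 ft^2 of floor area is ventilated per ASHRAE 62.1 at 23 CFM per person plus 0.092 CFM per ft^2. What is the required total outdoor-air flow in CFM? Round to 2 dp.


Total = 70*23 + 4085*0.092 = 1985.82 CFM

1985.82 CFM


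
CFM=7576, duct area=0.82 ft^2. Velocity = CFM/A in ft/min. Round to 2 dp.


V = 7576 / 0.82 = 9239.02 ft/min

9239.02 ft/min


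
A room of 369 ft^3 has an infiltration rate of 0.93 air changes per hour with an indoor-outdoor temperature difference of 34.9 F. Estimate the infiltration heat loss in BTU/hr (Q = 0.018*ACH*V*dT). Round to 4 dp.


Q = 0.018 * 0.93 * 369 * 34.9 = 215.5794 BTU/hr

215.5794 BTU/hr


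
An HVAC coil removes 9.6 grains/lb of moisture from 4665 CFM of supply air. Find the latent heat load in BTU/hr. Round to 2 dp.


Q = 0.68 * 4665 * 9.6 = 30453.12 BTU/hr

30453.12 BTU/hr


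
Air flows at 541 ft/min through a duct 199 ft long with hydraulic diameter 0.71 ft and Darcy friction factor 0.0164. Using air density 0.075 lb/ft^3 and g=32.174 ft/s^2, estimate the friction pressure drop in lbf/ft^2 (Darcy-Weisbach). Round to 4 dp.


v_fps = 541/60 = 9.0167 ft/s
dp = 0.0164*(199/0.71)*0.075*9.0167^2/(2*32.174) = 0.4356 lbf/ft^2

0.4356 lbf/ft^2


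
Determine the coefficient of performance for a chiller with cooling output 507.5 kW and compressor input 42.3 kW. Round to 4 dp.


COP = 507.5 / 42.3 = 11.9976

11.9976


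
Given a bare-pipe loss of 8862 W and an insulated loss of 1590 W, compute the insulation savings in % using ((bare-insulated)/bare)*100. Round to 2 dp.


Savings = ((8862-1590)/8862)*100 = 82.06 %

82.06 %


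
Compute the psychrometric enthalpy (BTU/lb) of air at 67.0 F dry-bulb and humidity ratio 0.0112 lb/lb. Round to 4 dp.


h = 0.24*67.0 + 0.0112*(1061+0.444*67.0) = 28.2964 BTU/lb

28.2964 BTU/lb


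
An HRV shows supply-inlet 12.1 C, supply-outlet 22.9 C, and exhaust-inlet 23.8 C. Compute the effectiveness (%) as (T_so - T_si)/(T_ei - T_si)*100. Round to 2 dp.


eff = (22.9-12.1)/(23.8-12.1)*100 = 92.31 %

92.31 %


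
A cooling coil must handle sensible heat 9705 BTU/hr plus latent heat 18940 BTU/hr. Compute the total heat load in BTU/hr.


Qt = 9705 + 18940 = 28645 BTU/hr

28645 BTU/hr


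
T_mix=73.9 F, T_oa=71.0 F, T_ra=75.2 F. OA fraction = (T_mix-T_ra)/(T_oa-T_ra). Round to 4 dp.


frac = (73.9 - 75.2) / (71.0 - 75.2) = 0.3095

0.3095


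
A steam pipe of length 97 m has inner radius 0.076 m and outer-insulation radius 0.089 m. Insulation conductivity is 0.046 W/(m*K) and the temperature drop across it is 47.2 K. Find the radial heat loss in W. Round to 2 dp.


Q = 2*pi*0.046*97*47.2/ln(0.089/0.076) = 8380.33 W

8380.33 W


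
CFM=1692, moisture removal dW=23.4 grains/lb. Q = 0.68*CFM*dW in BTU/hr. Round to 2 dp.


Q = 0.68 * 1692 * 23.4 = 26923.10 BTU/hr

26923.10 BTU/hr


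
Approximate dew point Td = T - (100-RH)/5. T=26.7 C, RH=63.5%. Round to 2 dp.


Td = 26.7 - (100-63.5)/5 = 19.40 C

19.40 C


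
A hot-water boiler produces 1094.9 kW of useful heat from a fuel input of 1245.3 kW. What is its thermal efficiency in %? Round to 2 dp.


eta = (1094.9/1245.3)*100 = 87.92 %

87.92 %


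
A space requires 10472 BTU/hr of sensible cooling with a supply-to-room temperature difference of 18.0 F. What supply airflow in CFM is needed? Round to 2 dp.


CFM = 10472 / (1.08 * 18.0) = 538.68

538.68 CFM


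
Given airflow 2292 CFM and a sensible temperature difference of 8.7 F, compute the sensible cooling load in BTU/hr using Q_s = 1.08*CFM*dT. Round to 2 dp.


Q = 1.08 * 2292 * 8.7 = 21535.63 BTU/hr

21535.63 BTU/hr


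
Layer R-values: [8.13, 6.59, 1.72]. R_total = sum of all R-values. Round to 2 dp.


R_total = 8.13 + 6.59 + 1.72 = 16.44

16.44


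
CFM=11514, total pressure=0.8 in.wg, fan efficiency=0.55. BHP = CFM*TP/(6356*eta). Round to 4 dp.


BHP = 11514 * 0.8 / (6356 * 0.55) = 2.6349 hp

2.6349 hp


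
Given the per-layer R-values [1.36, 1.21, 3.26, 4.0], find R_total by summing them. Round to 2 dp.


R_total = 1.36 + 1.21 + 3.26 + 4.0 = 9.83

9.83


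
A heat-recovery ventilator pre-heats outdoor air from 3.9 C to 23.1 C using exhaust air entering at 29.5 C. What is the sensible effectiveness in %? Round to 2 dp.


eff = (23.1-3.9)/(29.5-3.9)*100 = 75.00 %

75.00 %


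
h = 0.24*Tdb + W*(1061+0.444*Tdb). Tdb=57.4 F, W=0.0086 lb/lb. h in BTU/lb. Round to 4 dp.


h = 0.24*57.4 + 0.0086*(1061+0.444*57.4) = 23.1198 BTU/lb

23.1198 BTU/lb


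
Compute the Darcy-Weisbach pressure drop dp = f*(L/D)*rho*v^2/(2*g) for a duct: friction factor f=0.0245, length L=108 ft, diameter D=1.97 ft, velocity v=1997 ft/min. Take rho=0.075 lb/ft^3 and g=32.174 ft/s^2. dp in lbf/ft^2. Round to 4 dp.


v_fps = 1997/60 = 33.2833 ft/s
dp = 0.0245*(108/1.97)*0.075*33.2833^2/(2*32.174) = 1.7342 lbf/ft^2

1.7342 lbf/ft^2


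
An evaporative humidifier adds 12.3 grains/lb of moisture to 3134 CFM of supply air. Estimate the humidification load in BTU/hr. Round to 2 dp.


Q = 0.68 * 3134 * 12.3 = 26212.78 BTU/hr

26212.78 BTU/hr


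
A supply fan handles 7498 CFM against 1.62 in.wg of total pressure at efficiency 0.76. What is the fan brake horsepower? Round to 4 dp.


BHP = 7498 * 1.62 / (6356 * 0.76) = 2.5146 hp

2.5146 hp


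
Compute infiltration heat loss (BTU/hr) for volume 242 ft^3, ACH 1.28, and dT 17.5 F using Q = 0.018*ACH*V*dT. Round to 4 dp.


Q = 0.018 * 1.28 * 242 * 17.5 = 97.5744 BTU/hr

97.5744 BTU/hr


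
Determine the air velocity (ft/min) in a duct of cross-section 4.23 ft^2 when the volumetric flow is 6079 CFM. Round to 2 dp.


V = 6079 / 4.23 = 1437.12 ft/min

1437.12 ft/min


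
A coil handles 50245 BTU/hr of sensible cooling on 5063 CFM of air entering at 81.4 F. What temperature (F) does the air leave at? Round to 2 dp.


dT = 50245/(1.08*5063) = 9.1889
T_leave = 81.4 - 9.1889 = 72.21 F

72.21 F


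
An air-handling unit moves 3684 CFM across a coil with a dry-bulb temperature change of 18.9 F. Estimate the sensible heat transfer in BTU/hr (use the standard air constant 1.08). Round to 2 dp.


Q = 1.08 * 3684 * 18.9 = 75197.81 BTU/hr

75197.81 BTU/hr


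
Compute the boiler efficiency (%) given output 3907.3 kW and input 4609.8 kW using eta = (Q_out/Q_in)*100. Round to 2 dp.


eta = (3907.3/4609.8)*100 = 84.76 %

84.76 %


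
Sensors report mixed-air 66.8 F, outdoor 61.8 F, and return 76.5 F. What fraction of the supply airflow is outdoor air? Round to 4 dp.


frac = (66.8 - 76.5) / (61.8 - 76.5) = 0.6599

0.6599


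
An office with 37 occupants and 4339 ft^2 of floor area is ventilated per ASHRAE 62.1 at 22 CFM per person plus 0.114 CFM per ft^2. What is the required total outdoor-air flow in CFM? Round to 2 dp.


Total = 37*22 + 4339*0.114 = 1308.65 CFM

1308.65 CFM


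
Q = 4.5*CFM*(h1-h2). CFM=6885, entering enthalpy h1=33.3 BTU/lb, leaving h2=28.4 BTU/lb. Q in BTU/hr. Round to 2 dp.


Q = 4.5 * 6885 * (33.3 - 28.4) = 151814.25 BTU/hr

151814.25 BTU/hr


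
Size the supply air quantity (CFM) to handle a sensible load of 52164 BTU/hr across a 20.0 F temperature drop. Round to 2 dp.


CFM = 52164 / (1.08 * 20.0) = 2415.00

2415.00 CFM


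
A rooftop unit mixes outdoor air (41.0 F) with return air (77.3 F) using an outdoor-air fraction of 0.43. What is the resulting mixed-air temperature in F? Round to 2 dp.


T_mix = 0.43*41.0 + 0.57*77.3 = 61.69 F

61.69 F


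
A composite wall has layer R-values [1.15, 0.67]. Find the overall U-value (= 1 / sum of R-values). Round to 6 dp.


R_total = 1.15 + 0.67 = 1.82
U = 1/1.82 = 0.549451

0.549451


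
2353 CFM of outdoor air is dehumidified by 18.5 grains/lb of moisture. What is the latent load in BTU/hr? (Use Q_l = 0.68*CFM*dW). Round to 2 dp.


Q = 0.68 * 2353 * 18.5 = 29600.74 BTU/hr

29600.74 BTU/hr


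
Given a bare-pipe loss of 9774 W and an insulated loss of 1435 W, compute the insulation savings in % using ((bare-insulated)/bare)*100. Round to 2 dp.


Savings = ((9774-1435)/9774)*100 = 85.32 %

85.32 %
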